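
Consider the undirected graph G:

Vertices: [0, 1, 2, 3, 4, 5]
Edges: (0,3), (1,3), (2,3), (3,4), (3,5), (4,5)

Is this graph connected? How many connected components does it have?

Checking connectivity: the graph has 1 connected component(s).
All vertices are reachable from each other. The graph IS connected.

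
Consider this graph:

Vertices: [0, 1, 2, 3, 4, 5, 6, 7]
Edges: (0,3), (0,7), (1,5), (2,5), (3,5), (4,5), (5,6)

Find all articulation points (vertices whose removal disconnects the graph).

An articulation point is a vertex whose removal disconnects the graph.
Articulation points: [0, 3, 5]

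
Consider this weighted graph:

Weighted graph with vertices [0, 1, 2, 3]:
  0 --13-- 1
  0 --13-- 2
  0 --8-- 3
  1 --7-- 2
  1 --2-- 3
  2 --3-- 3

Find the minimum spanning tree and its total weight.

Applying Kruskal's algorithm (sort edges by weight, add if no cycle):
  Add (1,3) w=2
  Add (2,3) w=3
  Skip (1,2) w=7 (creates cycle)
  Add (0,3) w=8
  Skip (0,1) w=13 (creates cycle)
  Skip (0,2) w=13 (creates cycle)
MST weight = 13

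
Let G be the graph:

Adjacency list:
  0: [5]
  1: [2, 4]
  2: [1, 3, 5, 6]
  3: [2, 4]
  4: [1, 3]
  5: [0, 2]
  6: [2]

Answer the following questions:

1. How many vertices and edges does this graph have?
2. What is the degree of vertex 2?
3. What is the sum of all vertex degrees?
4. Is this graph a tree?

Count: 7 vertices, 7 edges.
Vertex 2 has neighbors [1, 3, 5, 6], degree = 4.
Handshaking lemma: 2 * 7 = 14.
A tree on 7 vertices has 6 edges. This graph has 7 edges (1 extra). Not a tree.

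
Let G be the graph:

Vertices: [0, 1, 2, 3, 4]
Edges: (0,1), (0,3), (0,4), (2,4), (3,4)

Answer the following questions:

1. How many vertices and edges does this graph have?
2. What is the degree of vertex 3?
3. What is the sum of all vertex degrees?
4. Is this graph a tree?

Count: 5 vertices, 5 edges.
Vertex 3 has neighbors [0, 4], degree = 2.
Handshaking lemma: 2 * 5 = 10.
A tree on 5 vertices has 4 edges. This graph has 5 edges (1 extra). Not a tree.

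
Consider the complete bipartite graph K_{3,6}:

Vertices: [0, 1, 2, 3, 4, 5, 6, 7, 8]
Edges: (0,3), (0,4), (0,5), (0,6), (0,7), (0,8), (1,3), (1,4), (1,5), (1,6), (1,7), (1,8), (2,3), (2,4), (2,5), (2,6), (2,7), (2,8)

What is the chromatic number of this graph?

K_{3,6} is bipartite: vertices split into two independent sets of size 3 and 6.
Color one set 0, the other 1. No adjacent vertices share a color.
Chromatic number = 2.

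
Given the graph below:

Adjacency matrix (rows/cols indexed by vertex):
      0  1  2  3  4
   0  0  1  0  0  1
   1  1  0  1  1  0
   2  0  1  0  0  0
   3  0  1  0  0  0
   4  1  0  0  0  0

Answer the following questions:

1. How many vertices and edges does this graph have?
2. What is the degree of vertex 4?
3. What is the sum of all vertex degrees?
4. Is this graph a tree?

Count: 5 vertices, 4 edges.
Vertex 4 has neighbors [0], degree = 1.
Handshaking lemma: 2 * 4 = 8.
A graph is a tree iff it is connected and has exactly n-1 edges. This graph is connected (all 5 vertices in one component) and has 5-1 = 4 edges. It is a tree.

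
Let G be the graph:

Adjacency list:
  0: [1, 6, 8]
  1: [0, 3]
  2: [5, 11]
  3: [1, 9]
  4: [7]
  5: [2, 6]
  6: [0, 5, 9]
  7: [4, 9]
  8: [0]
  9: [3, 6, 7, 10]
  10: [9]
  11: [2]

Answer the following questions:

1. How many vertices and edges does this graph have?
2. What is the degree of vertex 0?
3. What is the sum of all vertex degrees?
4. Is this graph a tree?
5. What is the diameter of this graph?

Count: 12 vertices, 12 edges.
Vertex 0 has neighbors [1, 6, 8], degree = 3.
Handshaking lemma: 2 * 12 = 24.
A tree on 12 vertices has 11 edges. This graph has 12 edges (1 extra). Not a tree.
Diameter (longest shortest path) = 6.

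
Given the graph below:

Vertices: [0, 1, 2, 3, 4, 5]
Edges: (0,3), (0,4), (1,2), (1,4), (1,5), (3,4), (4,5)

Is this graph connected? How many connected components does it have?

Checking connectivity: the graph has 1 connected component(s).
All vertices are reachable from each other. The graph IS connected.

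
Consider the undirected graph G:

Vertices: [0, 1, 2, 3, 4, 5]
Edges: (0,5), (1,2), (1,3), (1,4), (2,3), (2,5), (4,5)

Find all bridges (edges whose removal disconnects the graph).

A bridge is an edge whose removal increases the number of connected components.
Bridges found: (0,5)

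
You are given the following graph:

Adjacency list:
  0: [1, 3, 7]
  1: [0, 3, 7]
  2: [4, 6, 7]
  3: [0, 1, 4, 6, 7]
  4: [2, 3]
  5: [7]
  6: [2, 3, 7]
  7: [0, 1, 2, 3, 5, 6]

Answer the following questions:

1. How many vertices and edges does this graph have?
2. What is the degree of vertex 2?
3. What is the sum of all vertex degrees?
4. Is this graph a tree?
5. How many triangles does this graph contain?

Count: 8 vertices, 13 edges.
Vertex 2 has neighbors [4, 6, 7], degree = 3.
Handshaking lemma: 2 * 13 = 26.
A tree on 8 vertices has 7 edges. This graph has 13 edges (6 extra). Not a tree.
Number of triangles = 6.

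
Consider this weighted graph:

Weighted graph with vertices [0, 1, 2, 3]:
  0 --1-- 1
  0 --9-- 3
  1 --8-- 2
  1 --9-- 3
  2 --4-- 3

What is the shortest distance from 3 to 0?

Using Dijkstra's algorithm from vertex 3:
Shortest path: 3 -> 0
Total weight: 9 = 9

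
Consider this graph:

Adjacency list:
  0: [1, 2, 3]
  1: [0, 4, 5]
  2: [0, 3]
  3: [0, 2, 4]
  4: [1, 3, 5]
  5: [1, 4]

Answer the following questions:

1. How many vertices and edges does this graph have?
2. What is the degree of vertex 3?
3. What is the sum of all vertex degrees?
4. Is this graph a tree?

Count: 6 vertices, 8 edges.
Vertex 3 has neighbors [0, 2, 4], degree = 3.
Handshaking lemma: 2 * 8 = 16.
A tree on 6 vertices has 5 edges. This graph has 8 edges (3 extra). Not a tree.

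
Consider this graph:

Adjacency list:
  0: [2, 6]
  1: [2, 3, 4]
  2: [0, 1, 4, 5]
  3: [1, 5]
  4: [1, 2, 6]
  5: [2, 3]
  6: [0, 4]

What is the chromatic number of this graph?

The graph has a maximum clique of size 3 (lower bound on chromatic number).
A valid 3-coloring: {0: 1, 1: 1, 2: 0, 3: 0, 4: 2, 5: 1, 6: 0}.
Chromatic number = 3.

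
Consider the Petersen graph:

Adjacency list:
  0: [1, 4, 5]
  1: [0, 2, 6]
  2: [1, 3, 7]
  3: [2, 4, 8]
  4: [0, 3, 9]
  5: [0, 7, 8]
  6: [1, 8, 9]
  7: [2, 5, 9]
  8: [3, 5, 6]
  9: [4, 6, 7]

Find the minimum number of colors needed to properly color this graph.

The Petersen graph contains odd cycles (e.g. the outer 5-cycle), so chi >= 3.
A proper 3-coloring exists (it is a well-known 3-chromatic graph).
Chromatic number = 3.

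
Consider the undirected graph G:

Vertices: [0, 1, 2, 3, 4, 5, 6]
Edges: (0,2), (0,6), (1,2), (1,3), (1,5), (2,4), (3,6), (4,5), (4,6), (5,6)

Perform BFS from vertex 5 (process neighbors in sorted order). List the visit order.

BFS from vertex 5 (neighbors processed in ascending order):
Visit order: 5, 1, 4, 6, 2, 3, 0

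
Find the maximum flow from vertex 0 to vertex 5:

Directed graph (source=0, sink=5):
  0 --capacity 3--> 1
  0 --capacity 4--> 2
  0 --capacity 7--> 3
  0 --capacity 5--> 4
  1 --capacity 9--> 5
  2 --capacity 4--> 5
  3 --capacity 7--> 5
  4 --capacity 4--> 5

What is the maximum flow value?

Computing max flow:
  Flow on (0->1): 3/3
  Flow on (0->2): 4/4
  Flow on (0->3): 7/7
  Flow on (0->4): 4/5
  Flow on (1->5): 3/9
  Flow on (2->5): 4/4
  Flow on (3->5): 7/7
  Flow on (4->5): 4/4
Maximum flow = 18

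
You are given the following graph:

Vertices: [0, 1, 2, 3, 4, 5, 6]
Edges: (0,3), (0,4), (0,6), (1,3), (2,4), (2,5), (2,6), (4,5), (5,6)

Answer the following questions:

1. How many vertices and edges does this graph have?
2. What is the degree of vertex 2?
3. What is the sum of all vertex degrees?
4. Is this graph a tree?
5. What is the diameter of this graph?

Count: 7 vertices, 9 edges.
Vertex 2 has neighbors [4, 5, 6], degree = 3.
Handshaking lemma: 2 * 9 = 18.
A tree on 7 vertices has 6 edges. This graph has 9 edges (3 extra). Not a tree.
Diameter (longest shortest path) = 4.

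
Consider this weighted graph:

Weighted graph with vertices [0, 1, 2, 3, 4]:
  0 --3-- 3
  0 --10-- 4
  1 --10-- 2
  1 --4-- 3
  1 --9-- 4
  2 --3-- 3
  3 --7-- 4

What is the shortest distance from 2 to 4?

Using Dijkstra's algorithm from vertex 2:
Shortest path: 2 -> 3 -> 4
Total weight: 3 + 7 = 10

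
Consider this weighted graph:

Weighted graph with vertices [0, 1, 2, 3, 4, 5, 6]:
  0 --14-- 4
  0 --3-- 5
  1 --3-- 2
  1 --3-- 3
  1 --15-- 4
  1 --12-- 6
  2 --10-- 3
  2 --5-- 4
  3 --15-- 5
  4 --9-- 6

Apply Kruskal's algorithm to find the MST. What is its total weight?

Applying Kruskal's algorithm (sort edges by weight, add if no cycle):
  Add (0,5) w=3
  Add (1,3) w=3
  Add (1,2) w=3
  Add (2,4) w=5
  Add (4,6) w=9
  Skip (2,3) w=10 (creates cycle)
  Skip (1,6) w=12 (creates cycle)
  Add (0,4) w=14
  Skip (1,4) w=15 (creates cycle)
  Skip (3,5) w=15 (creates cycle)
MST weight = 37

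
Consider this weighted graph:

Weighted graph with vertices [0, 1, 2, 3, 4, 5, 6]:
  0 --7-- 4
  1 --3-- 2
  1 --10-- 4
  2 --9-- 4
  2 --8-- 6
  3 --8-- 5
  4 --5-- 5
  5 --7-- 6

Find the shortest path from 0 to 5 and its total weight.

Using Dijkstra's algorithm from vertex 0:
Shortest path: 0 -> 4 -> 5
Total weight: 7 + 5 = 12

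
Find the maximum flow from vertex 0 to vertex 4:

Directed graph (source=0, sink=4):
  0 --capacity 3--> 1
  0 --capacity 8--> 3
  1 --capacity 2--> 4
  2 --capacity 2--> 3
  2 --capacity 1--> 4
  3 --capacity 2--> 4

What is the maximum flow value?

Computing max flow:
  Flow on (0->1): 2/3
  Flow on (0->3): 2/8
  Flow on (1->4): 2/2
  Flow on (3->4): 2/2
Maximum flow = 4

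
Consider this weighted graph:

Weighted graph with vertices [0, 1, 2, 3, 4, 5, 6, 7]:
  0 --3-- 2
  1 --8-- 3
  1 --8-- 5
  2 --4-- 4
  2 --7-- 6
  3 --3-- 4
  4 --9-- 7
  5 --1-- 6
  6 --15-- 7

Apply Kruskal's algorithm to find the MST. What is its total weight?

Applying Kruskal's algorithm (sort edges by weight, add if no cycle):
  Add (5,6) w=1
  Add (0,2) w=3
  Add (3,4) w=3
  Add (2,4) w=4
  Add (2,6) w=7
  Add (1,3) w=8
  Skip (1,5) w=8 (creates cycle)
  Add (4,7) w=9
  Skip (6,7) w=15 (creates cycle)
MST weight = 35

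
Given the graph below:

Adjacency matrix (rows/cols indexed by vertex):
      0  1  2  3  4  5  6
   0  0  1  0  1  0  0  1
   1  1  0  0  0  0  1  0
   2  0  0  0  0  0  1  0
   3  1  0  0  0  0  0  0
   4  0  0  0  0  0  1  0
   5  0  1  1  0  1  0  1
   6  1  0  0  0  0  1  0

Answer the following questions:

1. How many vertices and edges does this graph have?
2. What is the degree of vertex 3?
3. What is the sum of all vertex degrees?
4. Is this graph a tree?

Count: 7 vertices, 7 edges.
Vertex 3 has neighbors [0], degree = 1.
Handshaking lemma: 2 * 7 = 14.
A tree on 7 vertices has 6 edges. This graph has 7 edges (1 extra). Not a tree.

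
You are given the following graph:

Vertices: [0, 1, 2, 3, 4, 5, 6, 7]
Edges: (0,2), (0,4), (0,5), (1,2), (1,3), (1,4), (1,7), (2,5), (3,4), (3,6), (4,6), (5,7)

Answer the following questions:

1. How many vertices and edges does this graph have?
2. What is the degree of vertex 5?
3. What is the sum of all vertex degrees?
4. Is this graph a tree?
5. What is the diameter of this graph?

Count: 8 vertices, 12 edges.
Vertex 5 has neighbors [0, 2, 7], degree = 3.
Handshaking lemma: 2 * 12 = 24.
A tree on 8 vertices has 7 edges. This graph has 12 edges (5 extra). Not a tree.
Diameter (longest shortest path) = 3.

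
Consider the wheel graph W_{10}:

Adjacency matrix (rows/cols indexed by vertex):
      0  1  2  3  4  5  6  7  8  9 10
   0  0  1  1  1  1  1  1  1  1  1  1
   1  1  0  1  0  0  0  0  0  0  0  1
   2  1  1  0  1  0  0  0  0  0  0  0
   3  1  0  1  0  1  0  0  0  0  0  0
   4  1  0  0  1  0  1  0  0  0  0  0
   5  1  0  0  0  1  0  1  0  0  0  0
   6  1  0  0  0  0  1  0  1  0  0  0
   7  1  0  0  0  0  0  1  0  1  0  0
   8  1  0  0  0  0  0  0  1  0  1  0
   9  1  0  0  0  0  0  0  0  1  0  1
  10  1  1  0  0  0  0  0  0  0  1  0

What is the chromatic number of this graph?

W_{10} = C_{10} plus a hub adjacent to every cycle vertex.
The outer cycle needs 2 colors (even cycle); the hub is adjacent to all of them so needs a fresh color.
Chromatic number = 2 + 1 = 3.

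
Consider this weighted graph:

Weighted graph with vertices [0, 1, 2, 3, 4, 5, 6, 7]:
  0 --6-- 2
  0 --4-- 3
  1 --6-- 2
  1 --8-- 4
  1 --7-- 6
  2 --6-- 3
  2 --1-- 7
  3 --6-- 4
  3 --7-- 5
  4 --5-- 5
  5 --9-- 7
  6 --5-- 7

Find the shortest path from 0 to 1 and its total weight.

Using Dijkstra's algorithm from vertex 0:
Shortest path: 0 -> 2 -> 1
Total weight: 6 + 6 = 12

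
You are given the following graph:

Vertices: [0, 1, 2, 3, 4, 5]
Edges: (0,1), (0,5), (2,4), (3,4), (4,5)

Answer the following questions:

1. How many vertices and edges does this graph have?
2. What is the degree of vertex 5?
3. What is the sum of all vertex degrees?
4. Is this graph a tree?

Count: 6 vertices, 5 edges.
Vertex 5 has neighbors [0, 4], degree = 2.
Handshaking lemma: 2 * 5 = 10.
A graph is a tree iff it is connected and has exactly n-1 edges. This graph is connected (all 6 vertices in one component) and has 6-1 = 5 edges. It is a tree.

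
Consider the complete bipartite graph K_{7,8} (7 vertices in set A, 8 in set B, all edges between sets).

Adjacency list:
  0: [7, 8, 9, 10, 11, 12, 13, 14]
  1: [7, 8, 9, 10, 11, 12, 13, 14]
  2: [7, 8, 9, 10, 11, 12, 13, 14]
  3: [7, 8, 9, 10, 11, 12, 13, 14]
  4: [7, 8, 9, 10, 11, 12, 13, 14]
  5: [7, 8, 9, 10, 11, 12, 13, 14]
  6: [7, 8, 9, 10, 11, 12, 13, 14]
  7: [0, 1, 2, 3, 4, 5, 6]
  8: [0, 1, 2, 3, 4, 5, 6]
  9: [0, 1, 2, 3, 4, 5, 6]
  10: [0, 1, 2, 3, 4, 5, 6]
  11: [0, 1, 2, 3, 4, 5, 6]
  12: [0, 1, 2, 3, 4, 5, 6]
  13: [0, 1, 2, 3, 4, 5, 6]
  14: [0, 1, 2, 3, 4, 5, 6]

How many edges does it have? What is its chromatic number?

K_{7,8} has 7 * 8 = 56 edges.
Bipartite graphs have chromatic number 2 (color each partition differently).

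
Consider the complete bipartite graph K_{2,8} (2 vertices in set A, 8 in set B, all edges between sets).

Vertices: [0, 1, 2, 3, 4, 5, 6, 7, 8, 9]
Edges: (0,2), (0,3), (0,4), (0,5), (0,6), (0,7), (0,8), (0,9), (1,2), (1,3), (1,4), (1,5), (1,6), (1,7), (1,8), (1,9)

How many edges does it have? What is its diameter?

K_{2,8} has 2 * 8 = 16 edges.
Any vertex reaches any opposite-side vertex in 1 step; same-side vertices reach in 2 steps via any opposite-side vertex.
Diameter = 2.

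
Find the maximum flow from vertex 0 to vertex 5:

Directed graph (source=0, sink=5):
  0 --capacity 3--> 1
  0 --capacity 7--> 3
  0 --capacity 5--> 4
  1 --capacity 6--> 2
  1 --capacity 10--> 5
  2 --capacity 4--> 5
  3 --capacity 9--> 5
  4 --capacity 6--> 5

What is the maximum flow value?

Computing max flow:
  Flow on (0->1): 3/3
  Flow on (0->3): 7/7
  Flow on (0->4): 5/5
  Flow on (1->5): 3/10
  Flow on (3->5): 7/9
  Flow on (4->5): 5/6
Maximum flow = 15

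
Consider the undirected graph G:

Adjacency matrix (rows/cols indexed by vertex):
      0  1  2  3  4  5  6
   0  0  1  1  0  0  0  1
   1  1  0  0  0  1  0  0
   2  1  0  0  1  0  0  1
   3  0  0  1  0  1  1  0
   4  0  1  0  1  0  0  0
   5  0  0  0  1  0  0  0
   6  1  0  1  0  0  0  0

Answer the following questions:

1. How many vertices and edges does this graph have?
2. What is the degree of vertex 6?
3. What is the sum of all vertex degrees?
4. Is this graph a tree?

Count: 7 vertices, 8 edges.
Vertex 6 has neighbors [0, 2], degree = 2.
Handshaking lemma: 2 * 8 = 16.
A tree on 7 vertices has 6 edges. This graph has 8 edges (2 extra). Not a tree.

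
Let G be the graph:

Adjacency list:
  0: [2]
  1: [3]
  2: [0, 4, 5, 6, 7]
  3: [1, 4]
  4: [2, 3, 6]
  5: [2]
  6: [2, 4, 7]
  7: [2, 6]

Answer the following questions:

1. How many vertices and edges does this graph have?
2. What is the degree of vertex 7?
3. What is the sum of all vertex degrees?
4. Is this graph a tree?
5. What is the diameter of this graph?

Count: 8 vertices, 9 edges.
Vertex 7 has neighbors [2, 6], degree = 2.
Handshaking lemma: 2 * 9 = 18.
A tree on 8 vertices has 7 edges. This graph has 9 edges (2 extra). Not a tree.
Diameter (longest shortest path) = 4.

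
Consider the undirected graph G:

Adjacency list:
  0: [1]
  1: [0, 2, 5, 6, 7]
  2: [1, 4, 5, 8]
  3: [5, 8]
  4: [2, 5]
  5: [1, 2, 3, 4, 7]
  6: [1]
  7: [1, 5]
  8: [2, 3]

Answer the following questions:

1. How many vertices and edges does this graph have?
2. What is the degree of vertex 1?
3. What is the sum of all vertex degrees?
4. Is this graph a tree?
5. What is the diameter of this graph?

Count: 9 vertices, 12 edges.
Vertex 1 has neighbors [0, 2, 5, 6, 7], degree = 5.
Handshaking lemma: 2 * 12 = 24.
A tree on 9 vertices has 8 edges. This graph has 12 edges (4 extra). Not a tree.
Diameter (longest shortest path) = 3.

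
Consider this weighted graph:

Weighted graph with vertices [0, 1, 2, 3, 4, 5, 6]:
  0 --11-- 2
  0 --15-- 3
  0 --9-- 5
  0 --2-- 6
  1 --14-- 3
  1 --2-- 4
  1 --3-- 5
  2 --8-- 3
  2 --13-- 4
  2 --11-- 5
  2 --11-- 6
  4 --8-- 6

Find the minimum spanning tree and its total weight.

Applying Kruskal's algorithm (sort edges by weight, add if no cycle):
  Add (0,6) w=2
  Add (1,4) w=2
  Add (1,5) w=3
  Add (2,3) w=8
  Add (4,6) w=8
  Skip (0,5) w=9 (creates cycle)
  Add (0,2) w=11
  Skip (2,5) w=11 (creates cycle)
  Skip (2,6) w=11 (creates cycle)
  Skip (2,4) w=13 (creates cycle)
  Skip (1,3) w=14 (creates cycle)
  Skip (0,3) w=15 (creates cycle)
MST weight = 34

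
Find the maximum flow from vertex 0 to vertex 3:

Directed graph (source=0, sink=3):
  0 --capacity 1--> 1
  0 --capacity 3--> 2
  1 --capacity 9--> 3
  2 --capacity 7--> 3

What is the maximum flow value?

Computing max flow:
  Flow on (0->1): 1/1
  Flow on (0->2): 3/3
  Flow on (1->3): 1/9
  Flow on (2->3): 3/7
Maximum flow = 4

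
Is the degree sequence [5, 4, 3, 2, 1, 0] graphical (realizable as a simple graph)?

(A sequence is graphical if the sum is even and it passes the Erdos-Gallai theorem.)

Sum of degrees = 15. Sum is odd, so the sequence is NOT graphical.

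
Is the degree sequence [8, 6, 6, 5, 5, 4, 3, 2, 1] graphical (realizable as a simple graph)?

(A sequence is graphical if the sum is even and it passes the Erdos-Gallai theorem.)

Sum of degrees = 40. Sum is even and passes Erdos-Gallai. The sequence IS graphical.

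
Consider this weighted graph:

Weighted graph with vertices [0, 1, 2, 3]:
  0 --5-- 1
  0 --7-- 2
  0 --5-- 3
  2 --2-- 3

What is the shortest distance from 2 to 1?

Using Dijkstra's algorithm from vertex 2:
Shortest path: 2 -> 0 -> 1
Total weight: 7 + 5 = 12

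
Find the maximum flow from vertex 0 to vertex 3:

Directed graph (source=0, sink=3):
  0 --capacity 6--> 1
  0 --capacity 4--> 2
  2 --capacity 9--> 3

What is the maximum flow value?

Computing max flow:
  Flow on (0->2): 4/4
  Flow on (2->3): 4/9
Maximum flow = 4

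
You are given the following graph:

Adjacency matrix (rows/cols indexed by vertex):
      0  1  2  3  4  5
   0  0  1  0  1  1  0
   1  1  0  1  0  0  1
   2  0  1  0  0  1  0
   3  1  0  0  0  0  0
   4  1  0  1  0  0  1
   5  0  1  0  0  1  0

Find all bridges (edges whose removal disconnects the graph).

A bridge is an edge whose removal increases the number of connected components.
Bridges found: (0,3)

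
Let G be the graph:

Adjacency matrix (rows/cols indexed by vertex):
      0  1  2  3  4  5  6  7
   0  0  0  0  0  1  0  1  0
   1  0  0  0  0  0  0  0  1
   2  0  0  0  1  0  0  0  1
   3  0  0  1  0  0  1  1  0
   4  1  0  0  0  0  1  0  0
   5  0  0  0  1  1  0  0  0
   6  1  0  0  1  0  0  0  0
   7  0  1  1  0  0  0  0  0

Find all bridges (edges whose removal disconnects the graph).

A bridge is an edge whose removal increases the number of connected components.
Bridges found: (1,7), (2,3), (2,7)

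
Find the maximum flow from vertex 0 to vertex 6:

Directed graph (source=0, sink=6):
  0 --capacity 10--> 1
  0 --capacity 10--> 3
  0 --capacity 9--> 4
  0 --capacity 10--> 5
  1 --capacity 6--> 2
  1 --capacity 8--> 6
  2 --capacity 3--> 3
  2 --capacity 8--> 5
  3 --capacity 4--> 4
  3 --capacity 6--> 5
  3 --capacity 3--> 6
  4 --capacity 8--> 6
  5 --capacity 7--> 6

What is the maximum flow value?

Computing max flow:
  Flow on (0->1): 10/10
  Flow on (0->3): 8/10
  Flow on (0->4): 8/9
  Flow on (1->2): 2/6
  Flow on (1->6): 8/8
  Flow on (2->5): 2/8
  Flow on (3->5): 5/6
  Flow on (3->6): 3/3
  Flow on (4->6): 8/8
  Flow on (5->6): 7/7
Maximum flow = 26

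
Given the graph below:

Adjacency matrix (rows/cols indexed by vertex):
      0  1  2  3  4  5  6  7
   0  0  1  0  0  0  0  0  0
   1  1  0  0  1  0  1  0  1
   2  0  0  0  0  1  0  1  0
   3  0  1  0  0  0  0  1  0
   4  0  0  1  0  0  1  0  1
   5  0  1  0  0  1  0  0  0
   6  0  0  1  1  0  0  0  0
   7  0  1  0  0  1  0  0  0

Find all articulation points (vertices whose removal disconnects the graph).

An articulation point is a vertex whose removal disconnects the graph.
Articulation points: [1]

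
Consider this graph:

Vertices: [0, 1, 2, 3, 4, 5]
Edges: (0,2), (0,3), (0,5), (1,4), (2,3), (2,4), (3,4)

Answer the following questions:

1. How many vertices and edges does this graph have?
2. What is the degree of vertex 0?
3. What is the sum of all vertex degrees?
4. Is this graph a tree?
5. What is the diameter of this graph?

Count: 6 vertices, 7 edges.
Vertex 0 has neighbors [2, 3, 5], degree = 3.
Handshaking lemma: 2 * 7 = 14.
A tree on 6 vertices has 5 edges. This graph has 7 edges (2 extra). Not a tree.
Diameter (longest shortest path) = 4.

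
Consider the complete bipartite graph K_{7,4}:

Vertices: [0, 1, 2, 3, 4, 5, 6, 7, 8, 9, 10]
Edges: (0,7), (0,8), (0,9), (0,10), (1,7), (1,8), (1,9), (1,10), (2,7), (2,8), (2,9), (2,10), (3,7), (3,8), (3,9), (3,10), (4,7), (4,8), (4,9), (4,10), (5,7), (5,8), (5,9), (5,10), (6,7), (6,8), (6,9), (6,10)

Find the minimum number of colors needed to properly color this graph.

K_{7,4} is bipartite: vertices split into two independent sets of size 7 and 4.
Color one set 0, the other 1. No adjacent vertices share a color.
Chromatic number = 2.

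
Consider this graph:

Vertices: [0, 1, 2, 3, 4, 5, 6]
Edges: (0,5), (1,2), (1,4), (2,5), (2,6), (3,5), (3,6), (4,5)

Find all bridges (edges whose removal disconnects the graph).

A bridge is an edge whose removal increases the number of connected components.
Bridges found: (0,5)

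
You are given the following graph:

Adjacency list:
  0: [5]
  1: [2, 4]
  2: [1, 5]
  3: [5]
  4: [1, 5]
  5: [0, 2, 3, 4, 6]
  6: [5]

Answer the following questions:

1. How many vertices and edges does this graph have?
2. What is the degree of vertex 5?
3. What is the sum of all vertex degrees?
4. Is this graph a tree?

Count: 7 vertices, 7 edges.
Vertex 5 has neighbors [0, 2, 3, 4, 6], degree = 5.
Handshaking lemma: 2 * 7 = 14.
A tree on 7 vertices has 6 edges. This graph has 7 edges (1 extra). Not a tree.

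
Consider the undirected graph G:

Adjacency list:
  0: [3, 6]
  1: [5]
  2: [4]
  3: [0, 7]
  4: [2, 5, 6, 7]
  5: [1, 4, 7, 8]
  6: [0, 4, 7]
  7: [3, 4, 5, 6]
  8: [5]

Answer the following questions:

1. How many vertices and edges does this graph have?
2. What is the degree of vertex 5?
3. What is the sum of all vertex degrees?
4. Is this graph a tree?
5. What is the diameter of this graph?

Count: 9 vertices, 11 edges.
Vertex 5 has neighbors [1, 4, 7, 8], degree = 4.
Handshaking lemma: 2 * 11 = 22.
A tree on 9 vertices has 8 edges. This graph has 11 edges (3 extra). Not a tree.
Diameter (longest shortest path) = 4.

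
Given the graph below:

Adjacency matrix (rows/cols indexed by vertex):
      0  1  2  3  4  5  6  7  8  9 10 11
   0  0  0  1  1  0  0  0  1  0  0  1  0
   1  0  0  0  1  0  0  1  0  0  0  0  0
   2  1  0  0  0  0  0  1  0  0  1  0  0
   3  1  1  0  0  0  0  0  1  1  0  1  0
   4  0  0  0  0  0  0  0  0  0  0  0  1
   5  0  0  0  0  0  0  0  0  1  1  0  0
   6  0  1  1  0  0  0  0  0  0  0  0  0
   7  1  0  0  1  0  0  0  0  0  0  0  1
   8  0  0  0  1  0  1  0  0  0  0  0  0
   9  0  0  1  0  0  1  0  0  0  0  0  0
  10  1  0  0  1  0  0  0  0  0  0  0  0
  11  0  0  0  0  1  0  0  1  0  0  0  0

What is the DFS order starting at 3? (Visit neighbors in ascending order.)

DFS from vertex 3 (neighbors processed in ascending order):
Visit order: 3, 0, 2, 6, 1, 9, 5, 8, 7, 11, 4, 10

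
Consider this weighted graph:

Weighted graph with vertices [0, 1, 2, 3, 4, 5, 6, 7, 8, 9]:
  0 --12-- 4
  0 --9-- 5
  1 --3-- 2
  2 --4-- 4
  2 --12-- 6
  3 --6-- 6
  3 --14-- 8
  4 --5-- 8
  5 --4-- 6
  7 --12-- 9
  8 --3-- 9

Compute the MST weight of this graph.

Applying Kruskal's algorithm (sort edges by weight, add if no cycle):
  Add (1,2) w=3
  Add (8,9) w=3
  Add (2,4) w=4
  Add (5,6) w=4
  Add (4,8) w=5
  Add (3,6) w=6
  Add (0,5) w=9
  Add (0,4) w=12
  Skip (2,6) w=12 (creates cycle)
  Add (7,9) w=12
  Skip (3,8) w=14 (creates cycle)
MST weight = 58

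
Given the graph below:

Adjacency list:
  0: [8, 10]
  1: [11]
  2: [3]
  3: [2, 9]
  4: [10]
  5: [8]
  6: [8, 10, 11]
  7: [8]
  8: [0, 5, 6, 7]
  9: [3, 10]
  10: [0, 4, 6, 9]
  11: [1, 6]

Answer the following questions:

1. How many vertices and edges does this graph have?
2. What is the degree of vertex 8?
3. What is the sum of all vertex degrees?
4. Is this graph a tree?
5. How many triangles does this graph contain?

Count: 12 vertices, 12 edges.
Vertex 8 has neighbors [0, 5, 6, 7], degree = 4.
Handshaking lemma: 2 * 12 = 24.
A tree on 12 vertices has 11 edges. This graph has 12 edges (1 extra). Not a tree.
Number of triangles = 0.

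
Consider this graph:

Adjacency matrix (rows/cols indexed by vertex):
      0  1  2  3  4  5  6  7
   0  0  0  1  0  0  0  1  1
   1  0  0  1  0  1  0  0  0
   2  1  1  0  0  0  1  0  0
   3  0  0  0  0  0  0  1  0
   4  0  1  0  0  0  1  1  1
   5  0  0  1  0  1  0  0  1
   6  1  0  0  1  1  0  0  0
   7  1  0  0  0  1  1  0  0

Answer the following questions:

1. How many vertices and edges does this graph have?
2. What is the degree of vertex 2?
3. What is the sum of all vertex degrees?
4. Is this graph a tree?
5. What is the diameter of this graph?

Count: 8 vertices, 11 edges.
Vertex 2 has neighbors [0, 1, 5], degree = 3.
Handshaking lemma: 2 * 11 = 22.
A tree on 8 vertices has 7 edges. This graph has 11 edges (4 extra). Not a tree.
Diameter (longest shortest path) = 3.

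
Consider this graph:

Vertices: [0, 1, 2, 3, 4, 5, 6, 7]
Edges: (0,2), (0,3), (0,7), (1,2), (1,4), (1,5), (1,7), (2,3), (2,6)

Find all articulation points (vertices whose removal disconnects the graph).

An articulation point is a vertex whose removal disconnects the graph.
Articulation points: [1, 2]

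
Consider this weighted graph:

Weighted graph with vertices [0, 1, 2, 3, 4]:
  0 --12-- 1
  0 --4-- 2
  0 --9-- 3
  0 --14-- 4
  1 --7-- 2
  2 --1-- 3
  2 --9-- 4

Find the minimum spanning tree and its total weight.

Applying Kruskal's algorithm (sort edges by weight, add if no cycle):
  Add (2,3) w=1
  Add (0,2) w=4
  Add (1,2) w=7
  Skip (0,3) w=9 (creates cycle)
  Add (2,4) w=9
  Skip (0,1) w=12 (creates cycle)
  Skip (0,4) w=14 (creates cycle)
MST weight = 21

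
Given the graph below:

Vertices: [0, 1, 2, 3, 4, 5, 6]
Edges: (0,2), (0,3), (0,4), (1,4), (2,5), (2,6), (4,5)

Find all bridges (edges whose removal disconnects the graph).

A bridge is an edge whose removal increases the number of connected components.
Bridges found: (0,3), (1,4), (2,6)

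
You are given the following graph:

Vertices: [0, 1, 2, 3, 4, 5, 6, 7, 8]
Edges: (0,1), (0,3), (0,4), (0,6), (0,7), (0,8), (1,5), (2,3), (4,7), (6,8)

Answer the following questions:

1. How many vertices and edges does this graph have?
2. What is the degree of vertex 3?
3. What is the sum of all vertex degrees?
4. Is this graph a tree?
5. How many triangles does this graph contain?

Count: 9 vertices, 10 edges.
Vertex 3 has neighbors [0, 2], degree = 2.
Handshaking lemma: 2 * 10 = 20.
A tree on 9 vertices has 8 edges. This graph has 10 edges (2 extra). Not a tree.
Number of triangles = 2.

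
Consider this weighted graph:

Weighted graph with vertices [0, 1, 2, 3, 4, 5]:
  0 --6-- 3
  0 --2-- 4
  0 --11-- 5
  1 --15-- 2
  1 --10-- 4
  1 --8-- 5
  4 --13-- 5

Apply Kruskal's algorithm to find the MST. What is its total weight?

Applying Kruskal's algorithm (sort edges by weight, add if no cycle):
  Add (0,4) w=2
  Add (0,3) w=6
  Add (1,5) w=8
  Add (1,4) w=10
  Skip (0,5) w=11 (creates cycle)
  Skip (4,5) w=13 (creates cycle)
  Add (1,2) w=15
MST weight = 41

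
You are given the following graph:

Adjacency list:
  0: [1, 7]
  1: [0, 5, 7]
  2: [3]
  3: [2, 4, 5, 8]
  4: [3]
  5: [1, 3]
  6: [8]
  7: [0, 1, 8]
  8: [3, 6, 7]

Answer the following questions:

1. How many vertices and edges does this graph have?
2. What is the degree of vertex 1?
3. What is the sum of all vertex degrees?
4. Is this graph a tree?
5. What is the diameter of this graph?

Count: 9 vertices, 10 edges.
Vertex 1 has neighbors [0, 5, 7], degree = 3.
Handshaking lemma: 2 * 10 = 20.
A tree on 9 vertices has 8 edges. This graph has 10 edges (2 extra). Not a tree.
Diameter (longest shortest path) = 4.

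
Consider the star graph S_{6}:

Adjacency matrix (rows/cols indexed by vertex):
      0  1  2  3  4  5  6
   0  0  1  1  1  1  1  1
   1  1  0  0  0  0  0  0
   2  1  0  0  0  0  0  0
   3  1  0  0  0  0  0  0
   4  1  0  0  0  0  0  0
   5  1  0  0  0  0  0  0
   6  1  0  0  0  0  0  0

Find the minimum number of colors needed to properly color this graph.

S_{6} has one hub adjacent to 6 leaves; leaves are pairwise non-adjacent.
Color the hub 0 and every leaf 1.
Chromatic number = 2.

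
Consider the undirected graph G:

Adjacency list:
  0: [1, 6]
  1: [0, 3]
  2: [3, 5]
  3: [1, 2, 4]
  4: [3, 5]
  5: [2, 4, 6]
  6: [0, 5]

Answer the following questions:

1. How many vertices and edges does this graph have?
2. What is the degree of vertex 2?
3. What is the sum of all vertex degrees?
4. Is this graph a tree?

Count: 7 vertices, 8 edges.
Vertex 2 has neighbors [3, 5], degree = 2.
Handshaking lemma: 2 * 8 = 16.
A tree on 7 vertices has 6 edges. This graph has 8 edges (2 extra). Not a tree.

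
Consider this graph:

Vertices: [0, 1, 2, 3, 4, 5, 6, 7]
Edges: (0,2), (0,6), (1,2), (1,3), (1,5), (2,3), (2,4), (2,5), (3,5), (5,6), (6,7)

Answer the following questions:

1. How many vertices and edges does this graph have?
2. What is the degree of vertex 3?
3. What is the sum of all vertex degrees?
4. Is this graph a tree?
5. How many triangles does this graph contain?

Count: 8 vertices, 11 edges.
Vertex 3 has neighbors [1, 2, 5], degree = 3.
Handshaking lemma: 2 * 11 = 22.
A tree on 8 vertices has 7 edges. This graph has 11 edges (4 extra). Not a tree.
Number of triangles = 4.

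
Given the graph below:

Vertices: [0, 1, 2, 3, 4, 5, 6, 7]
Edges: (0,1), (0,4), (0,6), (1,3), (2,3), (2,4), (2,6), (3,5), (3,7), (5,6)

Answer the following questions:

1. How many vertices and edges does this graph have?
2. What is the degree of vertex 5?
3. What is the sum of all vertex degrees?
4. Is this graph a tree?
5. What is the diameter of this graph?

Count: 8 vertices, 10 edges.
Vertex 5 has neighbors [3, 6], degree = 2.
Handshaking lemma: 2 * 10 = 20.
A tree on 8 vertices has 7 edges. This graph has 10 edges (3 extra). Not a tree.
Diameter (longest shortest path) = 3.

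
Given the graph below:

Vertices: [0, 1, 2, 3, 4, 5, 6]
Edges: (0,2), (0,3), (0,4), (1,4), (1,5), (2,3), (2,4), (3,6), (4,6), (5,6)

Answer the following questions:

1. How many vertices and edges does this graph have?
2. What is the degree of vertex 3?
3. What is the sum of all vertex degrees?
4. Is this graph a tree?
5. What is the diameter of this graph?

Count: 7 vertices, 10 edges.
Vertex 3 has neighbors [0, 2, 6], degree = 3.
Handshaking lemma: 2 * 10 = 20.
A tree on 7 vertices has 6 edges. This graph has 10 edges (4 extra). Not a tree.
Diameter (longest shortest path) = 3.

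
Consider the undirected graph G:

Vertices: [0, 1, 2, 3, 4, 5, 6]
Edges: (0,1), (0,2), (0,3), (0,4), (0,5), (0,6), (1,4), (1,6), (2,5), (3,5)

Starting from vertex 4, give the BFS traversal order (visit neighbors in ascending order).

BFS from vertex 4 (neighbors processed in ascending order):
Visit order: 4, 0, 1, 2, 3, 5, 6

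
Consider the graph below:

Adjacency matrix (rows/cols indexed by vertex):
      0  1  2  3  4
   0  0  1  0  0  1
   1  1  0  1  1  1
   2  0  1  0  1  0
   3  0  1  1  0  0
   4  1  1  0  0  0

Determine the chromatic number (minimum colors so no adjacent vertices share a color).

The graph has a maximum clique of size 3 (lower bound on chromatic number).
A valid 3-coloring: {0: 1, 1: 0, 2: 1, 3: 2, 4: 2}.
Chromatic number = 3.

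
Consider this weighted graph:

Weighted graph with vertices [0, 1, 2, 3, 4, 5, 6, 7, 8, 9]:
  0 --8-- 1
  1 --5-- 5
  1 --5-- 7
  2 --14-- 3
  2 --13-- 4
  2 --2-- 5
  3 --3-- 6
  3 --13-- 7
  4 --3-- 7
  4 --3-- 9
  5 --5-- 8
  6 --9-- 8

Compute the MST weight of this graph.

Applying Kruskal's algorithm (sort edges by weight, add if no cycle):
  Add (2,5) w=2
  Add (3,6) w=3
  Add (4,9) w=3
  Add (4,7) w=3
  Add (1,5) w=5
  Add (1,7) w=5
  Add (5,8) w=5
  Add (0,1) w=8
  Add (6,8) w=9
  Skip (2,4) w=13 (creates cycle)
  Skip (3,7) w=13 (creates cycle)
  Skip (2,3) w=14 (creates cycle)
MST weight = 43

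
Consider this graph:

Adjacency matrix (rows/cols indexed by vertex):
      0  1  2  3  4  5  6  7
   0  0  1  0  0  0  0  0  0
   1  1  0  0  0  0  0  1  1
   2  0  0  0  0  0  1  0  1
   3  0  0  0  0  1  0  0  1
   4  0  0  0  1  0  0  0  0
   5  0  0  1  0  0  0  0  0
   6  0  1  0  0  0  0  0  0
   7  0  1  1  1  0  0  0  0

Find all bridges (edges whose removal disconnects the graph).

A bridge is an edge whose removal increases the number of connected components.
Bridges found: (0,1), (1,6), (1,7), (2,5), (2,7), (3,4), (3,7)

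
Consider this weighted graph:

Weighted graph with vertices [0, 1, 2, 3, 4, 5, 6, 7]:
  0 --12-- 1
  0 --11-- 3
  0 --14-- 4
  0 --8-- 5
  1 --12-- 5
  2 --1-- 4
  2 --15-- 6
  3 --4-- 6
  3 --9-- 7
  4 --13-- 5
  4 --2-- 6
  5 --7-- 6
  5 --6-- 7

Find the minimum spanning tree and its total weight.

Applying Kruskal's algorithm (sort edges by weight, add if no cycle):
  Add (2,4) w=1
  Add (4,6) w=2
  Add (3,6) w=4
  Add (5,7) w=6
  Add (5,6) w=7
  Add (0,5) w=8
  Skip (3,7) w=9 (creates cycle)
  Skip (0,3) w=11 (creates cycle)
  Add (0,1) w=12
  Skip (1,5) w=12 (creates cycle)
  Skip (4,5) w=13 (creates cycle)
  Skip (0,4) w=14 (creates cycle)
  Skip (2,6) w=15 (creates cycle)
MST weight = 40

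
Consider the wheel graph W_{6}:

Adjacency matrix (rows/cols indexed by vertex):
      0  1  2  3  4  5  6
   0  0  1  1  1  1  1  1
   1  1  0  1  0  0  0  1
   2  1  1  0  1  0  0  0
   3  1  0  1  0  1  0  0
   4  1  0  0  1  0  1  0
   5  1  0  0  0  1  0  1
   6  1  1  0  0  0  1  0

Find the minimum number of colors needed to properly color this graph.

W_{6} = C_{6} plus a hub adjacent to every cycle vertex.
The outer cycle needs 2 colors (even cycle); the hub is adjacent to all of them so needs a fresh color.
Chromatic number = 2 + 1 = 3.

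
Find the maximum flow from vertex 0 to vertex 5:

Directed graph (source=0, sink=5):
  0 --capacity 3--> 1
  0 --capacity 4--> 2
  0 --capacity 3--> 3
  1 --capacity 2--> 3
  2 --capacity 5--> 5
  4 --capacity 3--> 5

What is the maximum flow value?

Computing max flow:
  Flow on (0->2): 4/4
  Flow on (2->5): 4/5
Maximum flow = 4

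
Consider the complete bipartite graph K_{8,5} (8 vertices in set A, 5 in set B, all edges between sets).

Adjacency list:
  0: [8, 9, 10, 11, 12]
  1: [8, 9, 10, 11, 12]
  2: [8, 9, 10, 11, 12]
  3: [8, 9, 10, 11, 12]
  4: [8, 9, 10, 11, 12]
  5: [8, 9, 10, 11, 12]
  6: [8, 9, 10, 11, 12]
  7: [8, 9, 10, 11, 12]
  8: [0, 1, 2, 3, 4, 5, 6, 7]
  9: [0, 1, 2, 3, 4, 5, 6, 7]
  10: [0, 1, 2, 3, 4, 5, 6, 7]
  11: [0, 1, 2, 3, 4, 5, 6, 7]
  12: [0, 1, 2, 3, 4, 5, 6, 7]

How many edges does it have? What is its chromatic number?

K_{8,5} has 8 * 5 = 40 edges.
Bipartite graphs have chromatic number 2 (color each partition differently).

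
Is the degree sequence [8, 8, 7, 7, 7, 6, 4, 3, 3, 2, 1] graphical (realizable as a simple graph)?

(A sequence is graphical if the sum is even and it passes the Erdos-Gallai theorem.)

Sum of degrees = 56. Sum is even and passes Erdos-Gallai. The sequence IS graphical.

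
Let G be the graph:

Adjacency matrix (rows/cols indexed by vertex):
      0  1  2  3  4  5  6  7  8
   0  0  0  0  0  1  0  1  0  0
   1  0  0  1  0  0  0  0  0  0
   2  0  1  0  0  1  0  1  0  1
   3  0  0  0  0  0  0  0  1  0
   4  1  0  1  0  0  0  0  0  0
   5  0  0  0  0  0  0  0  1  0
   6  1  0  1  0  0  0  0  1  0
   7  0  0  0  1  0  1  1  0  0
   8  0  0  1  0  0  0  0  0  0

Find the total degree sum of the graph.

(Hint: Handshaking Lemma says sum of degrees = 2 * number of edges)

Count edges: 9 edges.
By Handshaking Lemma: sum of degrees = 2 * 9 = 18.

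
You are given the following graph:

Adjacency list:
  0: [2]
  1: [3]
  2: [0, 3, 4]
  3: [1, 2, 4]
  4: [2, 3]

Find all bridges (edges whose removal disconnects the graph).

A bridge is an edge whose removal increases the number of connected components.
Bridges found: (0,2), (1,3)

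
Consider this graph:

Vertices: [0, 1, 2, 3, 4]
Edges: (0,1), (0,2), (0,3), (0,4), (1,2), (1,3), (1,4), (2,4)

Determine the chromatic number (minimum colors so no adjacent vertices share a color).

The graph has a maximum clique of size 4 (lower bound on chromatic number).
A valid 4-coloring: {0: 0, 1: 1, 2: 2, 3: 2, 4: 3}.
Chromatic number = 4.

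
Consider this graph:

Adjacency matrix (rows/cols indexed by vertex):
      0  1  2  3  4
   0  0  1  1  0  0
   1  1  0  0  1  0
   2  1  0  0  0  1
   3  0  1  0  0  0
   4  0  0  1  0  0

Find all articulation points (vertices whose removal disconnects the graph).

An articulation point is a vertex whose removal disconnects the graph.
Articulation points: [0, 1, 2]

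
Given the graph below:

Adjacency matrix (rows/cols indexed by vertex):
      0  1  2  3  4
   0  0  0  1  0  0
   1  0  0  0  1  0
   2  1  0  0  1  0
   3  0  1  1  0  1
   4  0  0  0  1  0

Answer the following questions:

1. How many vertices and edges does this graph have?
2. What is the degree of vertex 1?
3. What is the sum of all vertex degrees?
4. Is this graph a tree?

Count: 5 vertices, 4 edges.
Vertex 1 has neighbors [3], degree = 1.
Handshaking lemma: 2 * 4 = 8.
A graph is a tree iff it is connected and has exactly n-1 edges. This graph is connected (all 5 vertices in one component) and has 5-1 = 4 edges. It is a tree.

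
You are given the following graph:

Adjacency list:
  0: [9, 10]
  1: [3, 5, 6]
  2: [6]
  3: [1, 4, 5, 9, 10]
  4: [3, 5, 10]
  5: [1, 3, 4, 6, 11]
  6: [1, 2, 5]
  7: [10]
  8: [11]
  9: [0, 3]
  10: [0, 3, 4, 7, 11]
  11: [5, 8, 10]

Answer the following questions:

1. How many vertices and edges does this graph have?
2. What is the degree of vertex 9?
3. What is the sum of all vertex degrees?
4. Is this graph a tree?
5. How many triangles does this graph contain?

Count: 12 vertices, 17 edges.
Vertex 9 has neighbors [0, 3], degree = 2.
Handshaking lemma: 2 * 17 = 34.
A tree on 12 vertices has 11 edges. This graph has 17 edges (6 extra). Not a tree.
Number of triangles = 4.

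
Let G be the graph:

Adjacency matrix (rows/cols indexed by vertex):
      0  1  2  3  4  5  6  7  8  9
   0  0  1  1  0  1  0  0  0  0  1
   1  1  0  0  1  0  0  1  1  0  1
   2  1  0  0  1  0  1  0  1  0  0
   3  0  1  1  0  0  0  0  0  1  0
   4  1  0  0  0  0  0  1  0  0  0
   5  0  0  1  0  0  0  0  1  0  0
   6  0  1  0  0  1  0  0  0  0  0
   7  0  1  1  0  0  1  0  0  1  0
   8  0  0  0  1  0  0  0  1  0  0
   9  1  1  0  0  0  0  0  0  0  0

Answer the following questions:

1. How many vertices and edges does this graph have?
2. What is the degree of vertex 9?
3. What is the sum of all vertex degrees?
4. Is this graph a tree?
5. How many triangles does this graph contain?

Count: 10 vertices, 15 edges.
Vertex 9 has neighbors [0, 1], degree = 2.
Handshaking lemma: 2 * 15 = 30.
A tree on 10 vertices has 9 edges. This graph has 15 edges (6 extra). Not a tree.
Number of triangles = 2.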